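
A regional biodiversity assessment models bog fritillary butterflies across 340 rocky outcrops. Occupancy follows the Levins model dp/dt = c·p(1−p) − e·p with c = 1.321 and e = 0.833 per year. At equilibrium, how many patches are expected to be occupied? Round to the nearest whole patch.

126

p* = 1 − e/c = 1 − 0.833/1.321 = 0.3694.
Expected occupied patches = N × p* = 340 × 0.3694 = 125.60 ≈ 126.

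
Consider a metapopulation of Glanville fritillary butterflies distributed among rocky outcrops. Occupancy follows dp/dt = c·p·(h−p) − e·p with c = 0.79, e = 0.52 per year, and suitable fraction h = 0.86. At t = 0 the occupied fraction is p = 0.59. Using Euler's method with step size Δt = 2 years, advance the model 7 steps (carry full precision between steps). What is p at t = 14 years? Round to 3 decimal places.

Update rule: p ← p + [c·p·(h−p) − e·p]·Δt with Δt = 2.
t = 2: p = 0.59000 + (-0.36191) = 0.22809
t = 4: p = 0.22809 + (-0.00949) = 0.21861
t = 6: p = 0.21861 + (-0.00582) = 0.21279
t = 8: p = 0.21279 + (-0.00371) = 0.20909
t = 10: p = 0.20909 + (-0.00242) = 0.20667
t = 12: p = 0.20667 + (-0.00160) = 0.20507
t = 14: p = 0.20507 + (-0.00107) = 0.20400

0.204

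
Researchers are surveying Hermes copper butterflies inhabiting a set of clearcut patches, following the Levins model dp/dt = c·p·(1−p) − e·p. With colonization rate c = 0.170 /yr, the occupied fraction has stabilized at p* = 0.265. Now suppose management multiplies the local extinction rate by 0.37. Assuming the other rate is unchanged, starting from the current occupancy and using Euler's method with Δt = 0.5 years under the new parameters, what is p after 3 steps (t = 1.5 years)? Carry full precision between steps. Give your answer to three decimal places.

Balance c(1−p*) = e gives e = 0.170×(1 − 0.26500) = 0.12495.
Starting from p₀ = 0.26500; update p ← p + (dp/dt)·Δt with the new parameters.
step 1: Δp = +0.01043, p = 0.27543
step 2: Δp = +0.01060, p = 0.28603
step 3: Δp = +0.01075, p = 0.29677

0.297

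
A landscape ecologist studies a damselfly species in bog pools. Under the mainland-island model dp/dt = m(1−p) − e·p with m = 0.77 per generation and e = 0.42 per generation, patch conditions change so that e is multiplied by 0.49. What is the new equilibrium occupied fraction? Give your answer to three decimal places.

0.789

Before: p* = 0.77/(0.77+0.42) = 0.6471.
After: m = 0.77, e = 0.2058; p* = 0.77/0.9758 = 0.7891.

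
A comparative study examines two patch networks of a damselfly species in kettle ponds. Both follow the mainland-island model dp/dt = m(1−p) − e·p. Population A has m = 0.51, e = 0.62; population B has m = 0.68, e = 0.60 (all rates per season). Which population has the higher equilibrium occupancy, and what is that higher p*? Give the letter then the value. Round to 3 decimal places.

B, 0.531

A: p*_A = m/(m+e) = 0.51/1.1300 = 0.4513.
B: p*_B = 0.68/1.2800 = 0.5312.
B is higher at 0.5312.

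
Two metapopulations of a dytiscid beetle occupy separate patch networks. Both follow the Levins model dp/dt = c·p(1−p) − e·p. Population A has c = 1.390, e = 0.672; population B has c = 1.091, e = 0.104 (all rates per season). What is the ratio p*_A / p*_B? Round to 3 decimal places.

0.571

A: p*_A = 1 − 0.672/1.390 = 0.5165.
B: p*_B = 1 − 0.104/1.091 = 0.9047.
p*_A / p*_B = 0.5165/0.9047 = 0.5710.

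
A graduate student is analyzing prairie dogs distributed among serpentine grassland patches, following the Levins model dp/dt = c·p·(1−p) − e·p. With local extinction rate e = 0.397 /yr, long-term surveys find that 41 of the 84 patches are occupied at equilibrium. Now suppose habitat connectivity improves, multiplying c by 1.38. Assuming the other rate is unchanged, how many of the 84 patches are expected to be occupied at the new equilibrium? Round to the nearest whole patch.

Observed p* = 41/84 = 0.48810.
Balance c(1−p*) = e gives c = e/(1 − 0.48810) = 0.397/0.51190 = 0.77554.
New p* = 1 − e/c = 1 − 0.39700/1.07025 = 0.62906.
Expected occupied = 84 × 0.62906 = 52.84 ≈ 53.

53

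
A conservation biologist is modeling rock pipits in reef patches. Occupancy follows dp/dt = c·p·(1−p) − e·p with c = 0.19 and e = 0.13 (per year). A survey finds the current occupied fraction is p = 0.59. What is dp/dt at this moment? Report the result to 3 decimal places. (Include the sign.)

Colonization term: c·p·(1−p) = 0.19×0.59×0.4100 = 0.04596.
Extinction term: e·p = 0.07670.
dp/dt = 0.04596 − 0.07670 = -0.03074.

-0.031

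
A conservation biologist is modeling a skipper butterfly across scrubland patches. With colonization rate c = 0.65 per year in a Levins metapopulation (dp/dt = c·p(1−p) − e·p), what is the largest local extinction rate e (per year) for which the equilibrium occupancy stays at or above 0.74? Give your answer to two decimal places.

1 − e/c ≥ 0.74 ⇒ e ≤ c(1 − 0.74) = 0.65 × 0.2600.
e_max = 0.1690.

0.17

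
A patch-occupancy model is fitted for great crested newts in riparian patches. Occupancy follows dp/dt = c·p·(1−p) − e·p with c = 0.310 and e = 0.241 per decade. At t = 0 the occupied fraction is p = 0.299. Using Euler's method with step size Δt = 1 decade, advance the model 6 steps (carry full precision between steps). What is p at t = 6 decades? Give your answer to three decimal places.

Update rule: p ← p + [c·p·(1−p) − e·p]·Δt with Δt = 1.
p: 0.29900 → 0.29192  (Δp = -0.00708)
p: 0.29192 → 0.28564  (Δp = -0.00627)
p: 0.28564 → 0.28006  (Δp = -0.00558)
p: 0.28006 → 0.27507  (Δp = -0.00499)
p: 0.27507 → 0.27059  (Δp = -0.00448)
p: 0.27059 → 0.26656  (Δp = -0.00403)

0.267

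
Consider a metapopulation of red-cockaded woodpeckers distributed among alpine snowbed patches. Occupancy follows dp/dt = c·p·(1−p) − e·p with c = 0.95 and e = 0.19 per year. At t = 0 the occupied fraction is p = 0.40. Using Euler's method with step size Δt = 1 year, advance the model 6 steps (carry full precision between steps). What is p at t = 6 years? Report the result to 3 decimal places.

0.799

Update rule: p ← p + [c·p·(1−p) − e·p]·Δt with Δt = 1.
step 1: Δp = +0.15200, p = 0.55200
step 2: Δp = +0.13005, p = 0.68205
step 3: Δp = +0.07642, p = 0.75848
step 4: Δp = +0.02992, p = 0.78840
step 5: Δp = +0.00869, p = 0.79709
step 6: Δp = +0.00221, p = 0.79929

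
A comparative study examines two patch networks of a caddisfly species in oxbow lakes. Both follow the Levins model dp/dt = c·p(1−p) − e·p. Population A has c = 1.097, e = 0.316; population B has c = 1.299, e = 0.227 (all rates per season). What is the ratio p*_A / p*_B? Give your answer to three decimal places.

0.863

A: p*_A = 1 − 0.316/1.097 = 0.7119.
B: p*_B = 1 − 0.227/1.299 = 0.8253.
p*_A / p*_B = 0.7119/0.8253 = 0.8627.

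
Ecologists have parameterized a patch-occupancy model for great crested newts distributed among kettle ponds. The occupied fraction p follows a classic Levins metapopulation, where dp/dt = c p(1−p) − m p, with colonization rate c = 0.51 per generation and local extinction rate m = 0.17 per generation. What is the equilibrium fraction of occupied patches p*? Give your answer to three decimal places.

0.667

At equilibrium, colonization balances extinction: c·p*·(1−p*) = m·p*.
So p* = 1 − m/c = 1 − 0.17/0.51 = 1 − 0.3333 = 0.6667.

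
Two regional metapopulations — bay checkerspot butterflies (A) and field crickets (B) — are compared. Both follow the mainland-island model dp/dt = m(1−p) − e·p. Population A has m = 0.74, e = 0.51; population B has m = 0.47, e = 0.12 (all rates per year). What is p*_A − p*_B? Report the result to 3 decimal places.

A: p*_A = m/(m+e) = 0.74/1.2500 = 0.5920.
B: p*_B = 0.47/0.5900 = 0.7966.
p*_A − p*_B = 0.5920 − 0.7966 = -0.2046.

-0.205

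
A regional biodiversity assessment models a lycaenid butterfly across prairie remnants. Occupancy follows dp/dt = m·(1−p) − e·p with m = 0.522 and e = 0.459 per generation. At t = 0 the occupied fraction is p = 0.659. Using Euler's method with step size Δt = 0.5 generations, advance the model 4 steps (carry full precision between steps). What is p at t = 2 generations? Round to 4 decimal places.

Update rule: p ← p + [m·(1−p) − e·p]·Δt with Δt = 0.5.
p: 0.65900 → 0.59676  (Δp = -0.06224)
p: 0.59676 → 0.56505  (Δp = -0.03171)
p: 0.56505 → 0.54889  (Δp = -0.01616)
p: 0.54889 → 0.54066  (Δp = -0.00823)

0.5407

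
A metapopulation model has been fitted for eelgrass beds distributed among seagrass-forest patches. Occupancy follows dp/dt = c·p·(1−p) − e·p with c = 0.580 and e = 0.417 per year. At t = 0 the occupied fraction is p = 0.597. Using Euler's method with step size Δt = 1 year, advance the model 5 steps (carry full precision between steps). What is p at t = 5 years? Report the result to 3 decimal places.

0.349

Update rule: p ← p + [c·p·(1−p) − e·p]·Δt with Δt = 1.
t = 1: p = 0.59700 + (-0.10941) = 0.48759
t = 2: p = 0.48759 + (-0.05842) = 0.42918
t = 3: p = 0.42918 + (-0.03688) = 0.39230
t = 4: p = 0.39230 + (-0.02532) = 0.36698
t = 5: p = 0.36698 + (-0.01829) = 0.34869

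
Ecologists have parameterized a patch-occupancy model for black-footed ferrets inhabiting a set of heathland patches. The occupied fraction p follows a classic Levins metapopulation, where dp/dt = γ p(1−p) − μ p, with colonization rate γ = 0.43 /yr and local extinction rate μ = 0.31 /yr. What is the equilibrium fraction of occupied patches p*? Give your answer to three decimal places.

0.279

Setting dp/dt = 0 and dividing through by p* gives γ·(1−p*) = μ.
So p* = 1 − μ/γ = 1 − 0.31/0.43 = 1 − 0.7209 = 0.2791.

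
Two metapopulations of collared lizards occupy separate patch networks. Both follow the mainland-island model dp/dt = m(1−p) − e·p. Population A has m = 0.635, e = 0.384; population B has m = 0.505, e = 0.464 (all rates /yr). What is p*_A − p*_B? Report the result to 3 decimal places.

0.102

A: p*_A = m/(m+e) = 0.635/1.0190 = 0.6232.
B: p*_B = 0.505/0.9690 = 0.5212.
p*_A − p*_B = 0.6232 − 0.5212 = 0.1020.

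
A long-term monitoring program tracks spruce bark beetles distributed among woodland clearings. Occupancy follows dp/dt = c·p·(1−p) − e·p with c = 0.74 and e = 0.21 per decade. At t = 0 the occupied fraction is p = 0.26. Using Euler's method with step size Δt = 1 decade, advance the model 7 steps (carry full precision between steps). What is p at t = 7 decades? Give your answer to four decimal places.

0.7005

Update rule: p ← p + [c·p·(1−p) − e·p]·Δt with Δt = 1.
step 1: Δp = +0.08778, p = 0.34778
step 2: Δp = +0.09482, p = 0.44260
step 3: Δp = +0.08962, p = 0.53221
step 4: Δp = +0.07247, p = 0.60468
step 5: Δp = +0.04991, p = 0.65459
step 6: Δp = +0.02985, p = 0.68444
step 7: Δp = +0.01609, p = 0.70053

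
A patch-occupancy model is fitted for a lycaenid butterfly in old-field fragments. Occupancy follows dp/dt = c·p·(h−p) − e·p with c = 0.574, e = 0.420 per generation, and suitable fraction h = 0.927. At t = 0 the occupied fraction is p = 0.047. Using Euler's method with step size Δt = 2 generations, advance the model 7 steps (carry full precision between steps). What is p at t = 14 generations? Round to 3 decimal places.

Update rule: p ← p + [c·p·(h−p) − e·p]·Δt with Δt = 2.
p: 0.04700 → 0.05500  (Δp = +0.00800)
p: 0.05500 → 0.06386  (Δp = +0.00886)
p: 0.06386 → 0.07349  (Δp = +0.00964)
p: 0.07349 → 0.08377  (Δp = +0.01028)
p: 0.08377 → 0.09450  (Δp = +0.01072)
p: 0.09450 → 0.10543  (Δp = +0.01093)
p: 0.10543 → 0.11631  (Δp = +0.01088)

0.116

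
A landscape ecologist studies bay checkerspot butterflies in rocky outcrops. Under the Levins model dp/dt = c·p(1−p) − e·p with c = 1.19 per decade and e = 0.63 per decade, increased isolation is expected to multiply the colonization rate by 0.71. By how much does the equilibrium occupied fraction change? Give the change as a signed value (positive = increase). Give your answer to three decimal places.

Before: p* = 1 − 0.63/1.19 = 0.4706.
After the change, c = 0.8449, e = 0.63, so p* = 1 − 0.63/0.8449 = 0.2543.
Δp* = 0.2543 − 0.4706 = -0.2162.

-0.216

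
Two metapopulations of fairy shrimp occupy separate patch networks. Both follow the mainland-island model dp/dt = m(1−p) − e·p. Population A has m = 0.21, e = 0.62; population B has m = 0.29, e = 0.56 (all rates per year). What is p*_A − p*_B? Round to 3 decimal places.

-0.088

A: p*_A = m/(m+e) = 0.21/0.8300 = 0.2530.
B: p*_B = 0.29/0.8500 = 0.3412.
p*_A − p*_B = 0.2530 − 0.3412 = -0.0882.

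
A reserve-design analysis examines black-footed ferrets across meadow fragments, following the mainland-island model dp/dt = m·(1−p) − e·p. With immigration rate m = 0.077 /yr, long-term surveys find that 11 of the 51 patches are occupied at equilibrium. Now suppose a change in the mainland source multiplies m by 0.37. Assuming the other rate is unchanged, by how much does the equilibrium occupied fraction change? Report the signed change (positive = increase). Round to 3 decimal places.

Observed p* = 11/51 = 0.21569.
Balance m(1−p*) = e·p* gives e = m(1−p*)/p* = 0.077×0.78431/0.21569 = 0.27999.
New p* = m/(m+e) = 0.02849/(0.02849+0.27999) = 0.09236.
Δp* = 0.09236 − 0.21569 = -0.12333.

-0.123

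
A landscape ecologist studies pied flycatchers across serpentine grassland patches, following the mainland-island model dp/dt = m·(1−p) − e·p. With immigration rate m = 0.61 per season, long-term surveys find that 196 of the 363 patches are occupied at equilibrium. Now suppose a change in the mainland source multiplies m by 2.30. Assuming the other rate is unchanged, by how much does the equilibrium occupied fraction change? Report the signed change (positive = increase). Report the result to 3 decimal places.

Observed p* = 196/363 = 0.53994.
Balance m(1−p*) = e·p* gives e = m(1−p*)/p* = 0.61×0.46006/0.53994 = 0.51976.
New p* = m/(m+e) = 1.40300/(1.40300+0.51976) = 0.72968.
Δp* = 0.72968 − 0.53994 = +0.18974.

0.190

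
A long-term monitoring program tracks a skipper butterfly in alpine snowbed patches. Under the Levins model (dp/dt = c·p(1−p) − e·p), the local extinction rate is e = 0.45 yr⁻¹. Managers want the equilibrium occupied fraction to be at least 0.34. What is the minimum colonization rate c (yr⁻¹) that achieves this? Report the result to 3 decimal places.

0.682

p* = 1 − e/c ≥ 0.34 requires e/c ≤ 0.6600, i.e. c ≥ e/0.6600.
c_min = 0.45/0.6600 = 0.6818.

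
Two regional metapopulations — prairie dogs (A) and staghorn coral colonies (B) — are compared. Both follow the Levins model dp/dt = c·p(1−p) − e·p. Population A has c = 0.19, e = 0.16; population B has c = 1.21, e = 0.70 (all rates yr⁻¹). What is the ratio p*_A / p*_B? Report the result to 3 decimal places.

A: p*_A = 1 − 0.16/0.19 = 0.1579.
B: p*_B = 1 − 0.70/1.21 = 0.4215.
p*_A / p*_B = 0.1579/0.4215 = 0.3746.

0.375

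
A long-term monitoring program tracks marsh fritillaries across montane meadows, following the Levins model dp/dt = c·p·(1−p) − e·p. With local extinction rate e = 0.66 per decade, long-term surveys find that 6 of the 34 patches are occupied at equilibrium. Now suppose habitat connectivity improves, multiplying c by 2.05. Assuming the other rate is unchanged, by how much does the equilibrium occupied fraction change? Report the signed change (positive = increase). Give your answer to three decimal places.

Observed p* = 6/34 = 0.17647.
Balance c(1−p*) = e gives c = e/(1 − 0.17647) = 0.66/0.82353 = 0.80143.
New p* = 1 − e/c = 1 − 0.66000/1.64293 = 0.59828.
Δp* = 0.59828 − 0.17647 = +0.42181.

0.422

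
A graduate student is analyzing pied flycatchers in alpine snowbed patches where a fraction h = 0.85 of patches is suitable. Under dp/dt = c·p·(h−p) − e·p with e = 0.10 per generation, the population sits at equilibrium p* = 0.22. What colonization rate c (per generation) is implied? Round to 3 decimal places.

At equilibrium c(h−p*) = e, so c = e/(h−p*).
c = 0.10/(0.85 − 0.22) = 0.10/0.6300 = 0.1587.

0.159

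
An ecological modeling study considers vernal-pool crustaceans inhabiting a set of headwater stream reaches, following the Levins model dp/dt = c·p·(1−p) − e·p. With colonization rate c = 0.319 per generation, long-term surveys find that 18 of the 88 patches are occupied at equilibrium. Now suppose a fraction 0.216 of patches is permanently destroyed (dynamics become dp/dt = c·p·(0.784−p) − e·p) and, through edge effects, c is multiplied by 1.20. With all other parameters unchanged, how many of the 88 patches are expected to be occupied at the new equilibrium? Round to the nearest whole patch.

Observed p* = 18/88 = 0.20455.
Balance c(1−p*) = e gives e = 0.319×(1 − 0.20455) = 0.25375.
New p* = 0.784 − e/c = 0.784 − 0.25375/0.38280 = 0.12112.
Expected occupied = 88 × 0.12112 = 10.66 ≈ 11.

11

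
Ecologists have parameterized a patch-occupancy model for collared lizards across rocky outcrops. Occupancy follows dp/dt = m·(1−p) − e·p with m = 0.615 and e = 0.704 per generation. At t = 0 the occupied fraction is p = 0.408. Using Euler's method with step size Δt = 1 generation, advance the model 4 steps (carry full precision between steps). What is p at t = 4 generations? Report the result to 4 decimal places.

0.4657

Update rule: p ← p + [m·(1−p) − e·p]·Δt with Δt = 1.
step 1: Δp = +0.07685, p = 0.48485
step 2: Δp = -0.02451, p = 0.46033
step 3: Δp = +0.00782, p = 0.46815
step 4: Δp = -0.00249, p = 0.46566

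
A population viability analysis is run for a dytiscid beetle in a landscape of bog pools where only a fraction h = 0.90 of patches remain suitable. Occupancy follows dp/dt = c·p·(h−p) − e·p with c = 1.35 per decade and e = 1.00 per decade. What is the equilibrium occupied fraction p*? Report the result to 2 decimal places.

Setting dp/dt = 0 and dividing by p* gives c·(h−p*) = e.
So p* = h − e/c = 0.90 − 1.00/1.35 = 0.90 − 0.7407 = 0.1593.

0.16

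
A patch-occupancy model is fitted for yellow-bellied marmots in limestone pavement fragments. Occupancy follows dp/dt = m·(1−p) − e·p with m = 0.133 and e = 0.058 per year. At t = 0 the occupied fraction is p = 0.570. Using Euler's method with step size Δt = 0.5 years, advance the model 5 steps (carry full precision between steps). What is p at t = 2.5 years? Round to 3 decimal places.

Update rule: p ← p + [m·(1−p) − e·p]·Δt with Δt = 0.5.
  1  |  dp/dt·Δt = +0.012065  |  p_1 = 0.582065
  2  |  dp/dt·Δt = +0.010913  |  p_2 = 0.592978
  3  |  dp/dt·Δt = +0.009871  |  p_3 = 0.602848
  4  |  dp/dt·Δt = +0.008928  |  p_4 = 0.611776
  5  |  dp/dt·Δt = +0.008075  |  p_5 = 0.619852

0.620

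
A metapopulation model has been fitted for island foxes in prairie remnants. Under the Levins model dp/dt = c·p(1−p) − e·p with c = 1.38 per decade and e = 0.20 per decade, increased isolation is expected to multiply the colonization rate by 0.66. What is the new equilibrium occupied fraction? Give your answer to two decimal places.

Before: p* = 1 − 0.20/1.38 = 0.8551.
After the change, c = 0.9108, e = 0.2, so p* = 1 − 0.2/0.9108 = 0.7804.

0.78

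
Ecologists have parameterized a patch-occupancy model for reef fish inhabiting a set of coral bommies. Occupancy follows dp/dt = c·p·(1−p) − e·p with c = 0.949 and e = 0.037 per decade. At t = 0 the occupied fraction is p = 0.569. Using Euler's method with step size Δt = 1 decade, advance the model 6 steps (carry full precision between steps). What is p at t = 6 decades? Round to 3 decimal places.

0.961

Update rule: p ← p + [c·p·(1−p) − e·p]·Δt with Δt = 1.
step 1: Δp = +0.21168, p = 0.78068
step 2: Δp = +0.13360, p = 0.91428
step 3: Δp = +0.04055, p = 0.95483
step 4: Δp = +0.00560, p = 0.96043
step 5: Δp = +0.00053, p = 0.96096
step 6: Δp = +0.00005, p = 0.96101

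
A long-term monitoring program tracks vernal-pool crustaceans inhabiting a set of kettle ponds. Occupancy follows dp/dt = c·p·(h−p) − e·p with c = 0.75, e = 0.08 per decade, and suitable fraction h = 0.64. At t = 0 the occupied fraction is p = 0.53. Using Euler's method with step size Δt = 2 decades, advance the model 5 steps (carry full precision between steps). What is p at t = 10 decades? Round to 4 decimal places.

Update rule: p ← p + [c·p·(h−p) − e·p]·Δt with Δt = 2.
  1  |  dp/dt·Δt = +0.002650  |  p_1 = 0.532650
  2  |  dp/dt·Δt = +0.000546  |  p_2 = 0.533196
  3  |  dp/dt·Δt = +0.000110  |  p_3 = 0.533306
  4  |  dp/dt·Δt = +0.000022  |  p_4 = 0.533328
  5  |  dp/dt·Δt = +0.000004  |  p_5 = 0.533332

0.5333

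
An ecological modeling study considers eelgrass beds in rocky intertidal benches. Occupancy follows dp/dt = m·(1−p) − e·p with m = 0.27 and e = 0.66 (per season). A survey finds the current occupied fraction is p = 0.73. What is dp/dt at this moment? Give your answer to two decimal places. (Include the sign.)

Colonization term: m·(1−p) = 0.27×0.2700 = 0.07290.
Extinction term: e·p = 0.48180.
dp/dt = 0.07290 − 0.48180 = -0.40890.

-0.41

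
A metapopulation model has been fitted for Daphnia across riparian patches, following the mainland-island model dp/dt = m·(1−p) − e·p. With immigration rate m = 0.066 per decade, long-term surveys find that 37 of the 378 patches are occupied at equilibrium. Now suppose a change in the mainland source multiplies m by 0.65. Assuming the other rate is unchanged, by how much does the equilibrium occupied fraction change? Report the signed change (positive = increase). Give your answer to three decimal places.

-0.032

Observed p* = 37/378 = 0.09788.
Balance m(1−p*) = e·p* gives e = m(1−p*)/p* = 0.066×0.90212/0.09788 = 0.60830.
New p* = m/(m+e) = 0.04290/(0.04290+0.60830) = 0.06588.
Δp* = 0.06588 − 0.09788 = -0.03200.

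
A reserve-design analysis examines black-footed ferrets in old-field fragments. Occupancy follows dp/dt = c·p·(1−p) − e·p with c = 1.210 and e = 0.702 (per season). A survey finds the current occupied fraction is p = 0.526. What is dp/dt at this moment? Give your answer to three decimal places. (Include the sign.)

Colonization term: c·p·(1−p) = 1.210×0.526×0.4740 = 0.30168.
Extinction term: e·p = 0.36925.
dp/dt = 0.30168 − 0.36925 = -0.06757.

-0.068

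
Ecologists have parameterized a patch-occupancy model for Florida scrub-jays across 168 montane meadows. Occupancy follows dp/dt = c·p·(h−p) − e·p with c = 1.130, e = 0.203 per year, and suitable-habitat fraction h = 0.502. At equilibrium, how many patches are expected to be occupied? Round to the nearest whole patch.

54

p* = h − e/c = 0.502 − 0.1796 = 0.3224.
Expected occupied patches = N × p* = 168 × 0.3224 = 54.16 ≈ 54.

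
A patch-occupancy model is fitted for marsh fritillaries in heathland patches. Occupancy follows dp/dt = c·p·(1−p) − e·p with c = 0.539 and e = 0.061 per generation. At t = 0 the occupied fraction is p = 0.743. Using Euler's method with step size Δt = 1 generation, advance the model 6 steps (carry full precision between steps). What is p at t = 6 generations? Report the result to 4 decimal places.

Update rule: p ← p + [c·p·(1−p) − e·p]·Δt with Δt = 1.
step 1: Δp = +0.05760, p = 0.80060
step 2: Δp = +0.03721, p = 0.83781
step 3: Δp = +0.02214, p = 0.85994
step 4: Δp = +0.01246, p = 0.87241
step 5: Δp = +0.00678, p = 0.87919
step 6: Δp = +0.00362, p = 0.88281

0.8828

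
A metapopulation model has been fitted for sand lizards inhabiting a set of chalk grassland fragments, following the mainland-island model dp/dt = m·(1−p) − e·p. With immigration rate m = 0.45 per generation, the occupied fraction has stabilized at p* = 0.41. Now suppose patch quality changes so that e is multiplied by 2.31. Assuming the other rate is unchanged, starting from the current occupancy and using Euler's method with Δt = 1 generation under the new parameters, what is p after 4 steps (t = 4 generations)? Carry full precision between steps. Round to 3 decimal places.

0.374

Balance m(1−p*) = e·p* gives e = m(1−p*)/p* = 0.45×0.59000/0.41000 = 0.64756.
Starting from p₀ = 0.41000; update p ← p + (dp/dt)·Δt with the new parameters.
step 1: Δp = -0.34781, p = 0.06219
step 2: Δp = +0.32898, p = 0.39117
step 3: Δp = -0.31117, p = 0.08000
step 4: Δp = +0.29432, p = 0.37433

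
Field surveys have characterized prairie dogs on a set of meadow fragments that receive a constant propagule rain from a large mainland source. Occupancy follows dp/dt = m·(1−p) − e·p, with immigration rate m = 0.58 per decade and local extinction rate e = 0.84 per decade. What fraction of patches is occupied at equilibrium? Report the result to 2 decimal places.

0.41

At equilibrium the propagule rain into empty patches balances local extinction: m(1−p*) = e·p*.
p* = m/(m+e) = 0.58/(0.58+0.84) = 0.58/1.4200 = 0.4085.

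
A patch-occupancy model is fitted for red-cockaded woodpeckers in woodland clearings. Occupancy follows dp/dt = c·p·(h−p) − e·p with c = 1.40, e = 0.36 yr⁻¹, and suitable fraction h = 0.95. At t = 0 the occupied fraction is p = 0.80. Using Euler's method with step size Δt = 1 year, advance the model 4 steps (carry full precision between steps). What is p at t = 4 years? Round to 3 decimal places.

Update rule: p ← p + [c·p·(h−p) − e·p]·Δt with Δt = 1.
  1  |  dp/dt·Δt = -0.120000  |  p_1 = 0.680000
  2  |  dp/dt·Δt = +0.012240  |  p_2 = 0.692240
  3  |  dp/dt·Δt = +0.000598  |  p_3 = 0.692838
  4  |  dp/dt·Δt = +0.000018  |  p_4 = 0.692857

0.693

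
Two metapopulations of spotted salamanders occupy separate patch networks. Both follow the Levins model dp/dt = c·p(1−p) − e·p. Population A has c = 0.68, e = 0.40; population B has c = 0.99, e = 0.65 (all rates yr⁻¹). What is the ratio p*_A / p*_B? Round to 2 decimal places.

A: p*_A = 1 − 0.40/0.68 = 0.4118.
B: p*_B = 1 − 0.65/0.99 = 0.3434.
p*_A / p*_B = 0.4118/0.3434 = 1.1990.

1.20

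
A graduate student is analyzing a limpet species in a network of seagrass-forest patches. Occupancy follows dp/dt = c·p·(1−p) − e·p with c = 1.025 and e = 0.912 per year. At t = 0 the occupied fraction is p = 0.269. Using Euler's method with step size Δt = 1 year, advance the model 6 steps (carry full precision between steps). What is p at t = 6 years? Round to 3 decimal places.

0.150

Update rule: p ← p + [c·p·(1−p) − e·p]·Δt with Δt = 1.
step 1: Δp = -0.04377, p = 0.22523
step 2: Δp = -0.02654, p = 0.19868
step 3: Δp = -0.01801, p = 0.18067
step 4: Δp = -0.01304, p = 0.16763
step 5: Δp = -0.00986, p = 0.15777
step 6: Δp = -0.00769, p = 0.15008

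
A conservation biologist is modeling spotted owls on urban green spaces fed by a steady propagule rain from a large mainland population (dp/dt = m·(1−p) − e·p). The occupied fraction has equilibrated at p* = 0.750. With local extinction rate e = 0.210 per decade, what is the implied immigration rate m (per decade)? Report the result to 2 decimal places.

At equilibrium m(1−p*) = e·p*, so m = e·p*/(1−p*).
m = 0.210 × 0.750 / 0.2500 = 0.1575/0.2500 = 0.6300.

0.63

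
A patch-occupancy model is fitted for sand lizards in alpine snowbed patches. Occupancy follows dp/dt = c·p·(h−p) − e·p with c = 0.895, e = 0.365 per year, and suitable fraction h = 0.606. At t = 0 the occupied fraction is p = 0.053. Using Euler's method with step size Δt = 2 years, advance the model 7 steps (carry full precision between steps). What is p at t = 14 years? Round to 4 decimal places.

Update rule: p ← p + [c·p·(h−p) − e·p]·Δt with Δt = 2.
  1  |  dp/dt·Δt = +0.013773  |  p_1 = 0.066773
  2  |  dp/dt·Δt = +0.015706  |  p_2 = 0.082479
  3  |  dp/dt·Δt = +0.017082  |  p_3 = 0.099561
  4  |  dp/dt·Δt = +0.017575  |  p_4 = 0.117136
  5  |  dp/dt·Δt = +0.016993  |  p_5 = 0.134128
  6  |  dp/dt·Δt = +0.015378  |  p_6 = 0.149506
  7  |  dp/dt·Δt = +0.013026  |  p_7 = 0.162532

0.1625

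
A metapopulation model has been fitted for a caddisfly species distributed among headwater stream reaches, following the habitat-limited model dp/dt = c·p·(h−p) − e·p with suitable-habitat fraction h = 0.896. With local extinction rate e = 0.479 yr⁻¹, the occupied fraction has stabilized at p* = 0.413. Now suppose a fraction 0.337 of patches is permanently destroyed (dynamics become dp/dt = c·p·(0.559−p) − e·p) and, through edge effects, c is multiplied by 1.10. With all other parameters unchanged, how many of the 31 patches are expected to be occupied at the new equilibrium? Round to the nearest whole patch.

Balance c(h−p*) = e gives c = e/(0.896 − 0.41300) = 0.479/0.48300 = 0.99172.
New p* = 0.559 − e/c = 0.559 − 0.47900/1.09089 = 0.11991.
Expected occupied = 31 × 0.11991 = 3.72 ≈ 4.

4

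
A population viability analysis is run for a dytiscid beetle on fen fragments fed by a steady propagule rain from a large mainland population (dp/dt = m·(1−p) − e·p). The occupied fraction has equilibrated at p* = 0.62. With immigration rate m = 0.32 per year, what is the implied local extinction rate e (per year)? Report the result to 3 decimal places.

At equilibrium m(1−p*) = e·p*, so e = m(1−p*)/p*.
e = 0.32 × 0.3800 / 0.62 = 0.1961.

0.196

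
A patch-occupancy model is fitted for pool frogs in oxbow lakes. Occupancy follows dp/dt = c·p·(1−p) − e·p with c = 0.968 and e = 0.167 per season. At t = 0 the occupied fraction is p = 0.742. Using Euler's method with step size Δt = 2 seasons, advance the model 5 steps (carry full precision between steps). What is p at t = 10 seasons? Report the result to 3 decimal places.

0.833

Update rule: p ← p + [c·p·(1−p) − e·p]·Δt with Δt = 2.
p: 0.74200 → 0.86479  (Δp = +0.12279)
p: 0.86479 → 0.80232  (Δp = -0.06247)
p: 0.80232 → 0.84140  (Δp = +0.03908)
p: 0.84140 → 0.81872  (Δp = -0.02267)
p: 0.81872 → 0.83260  (Δp = +0.01388)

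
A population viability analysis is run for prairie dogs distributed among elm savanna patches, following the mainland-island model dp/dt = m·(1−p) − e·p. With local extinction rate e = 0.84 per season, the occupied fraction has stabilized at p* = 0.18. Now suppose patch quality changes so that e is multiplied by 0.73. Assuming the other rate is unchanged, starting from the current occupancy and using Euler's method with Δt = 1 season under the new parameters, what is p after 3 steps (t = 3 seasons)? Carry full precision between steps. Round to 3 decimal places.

0.231

Balance m(1−p*) = e·p* gives m = e·p*/(1−p*) = 0.84×0.18000/0.82000 = 0.18439.
Starting from p₀ = 0.18000; update p ← p + (dp/dt)·Δt with the new parameters.
  1  |  dp/dt·Δt = +0.040824  |  p_1 = 0.220824
  2  |  dp/dt·Δt = +0.008263  |  p_2 = 0.229087
  3  |  dp/dt·Δt = +0.001673  |  p_3 = 0.230760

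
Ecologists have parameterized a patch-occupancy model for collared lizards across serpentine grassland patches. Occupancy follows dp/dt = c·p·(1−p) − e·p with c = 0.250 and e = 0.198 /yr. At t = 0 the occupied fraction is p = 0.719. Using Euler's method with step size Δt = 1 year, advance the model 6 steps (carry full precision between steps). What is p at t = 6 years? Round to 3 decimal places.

0.416

Update rule: p ← p + [c·p·(1−p) − e·p]·Δt with Δt = 1.
  1  |  dp/dt·Δt = -0.091852  |  p_1 = 0.627148
  2  |  dp/dt·Δt = -0.065717  |  p_2 = 0.561431
  3  |  dp/dt·Δt = -0.049607  |  p_3 = 0.511824
  4  |  dp/dt·Δt = -0.038876  |  p_4 = 0.472948
  5  |  dp/dt·Δt = -0.031327  |  p_5 = 0.441621
  6  |  dp/dt·Δt = -0.025793  |  p_6 = 0.415828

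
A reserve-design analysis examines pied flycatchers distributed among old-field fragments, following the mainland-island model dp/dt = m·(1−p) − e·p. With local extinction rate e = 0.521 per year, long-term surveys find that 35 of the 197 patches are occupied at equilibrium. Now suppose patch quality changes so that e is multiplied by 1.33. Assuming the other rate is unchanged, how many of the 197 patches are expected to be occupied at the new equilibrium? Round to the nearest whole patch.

28

Observed p* = 35/197 = 0.17766.
Balance m(1−p*) = e·p* gives m = e·p*/(1−p*) = 0.521×0.17766/0.82234 = 0.11256.
New p* = m/(m+e) = 0.11256/(0.11256+0.69293) = 0.13974.
Expected occupied = 197 × 0.13974 = 27.53 ≈ 28.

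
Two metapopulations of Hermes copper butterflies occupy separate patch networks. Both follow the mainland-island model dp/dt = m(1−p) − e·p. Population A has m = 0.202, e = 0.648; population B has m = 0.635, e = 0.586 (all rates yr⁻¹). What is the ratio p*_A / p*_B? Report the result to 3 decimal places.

A: p*_A = m/(m+e) = 0.202/0.8500 = 0.2376.
B: p*_B = 0.635/1.2210 = 0.5201.
p*_A / p*_B = 0.2376/0.5201 = 0.4570.

0.457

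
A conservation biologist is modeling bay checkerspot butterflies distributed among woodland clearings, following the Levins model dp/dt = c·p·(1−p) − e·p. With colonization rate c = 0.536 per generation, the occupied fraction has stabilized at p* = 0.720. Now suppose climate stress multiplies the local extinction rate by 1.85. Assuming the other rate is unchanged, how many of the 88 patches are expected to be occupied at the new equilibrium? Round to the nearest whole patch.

42

Balance c(1−p*) = e gives e = 0.536×(1 − 0.72000) = 0.15008.
New p* = 1 − e/c = 1 − 0.27765/0.53600 = 0.48200.
Expected occupied = 88 × 0.48200 = 42.42 ≈ 42.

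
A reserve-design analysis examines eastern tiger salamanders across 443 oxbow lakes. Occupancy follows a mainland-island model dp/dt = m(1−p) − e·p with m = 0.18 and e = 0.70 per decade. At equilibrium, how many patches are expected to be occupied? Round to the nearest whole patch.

p* = m/(m+e) = 0.18/0.8800 = 0.2045.
Expected occupied patches = N × p* = 443 × 0.2045 = 90.61 ≈ 91.

91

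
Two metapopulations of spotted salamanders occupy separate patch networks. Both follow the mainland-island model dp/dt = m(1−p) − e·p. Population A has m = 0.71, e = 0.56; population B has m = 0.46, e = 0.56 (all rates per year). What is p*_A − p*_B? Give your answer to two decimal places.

0.11

A: p*_A = m/(m+e) = 0.71/1.2700 = 0.5591.
B: p*_B = 0.46/1.0200 = 0.4510.
p*_A − p*_B = 0.5591 − 0.4510 = 0.1081.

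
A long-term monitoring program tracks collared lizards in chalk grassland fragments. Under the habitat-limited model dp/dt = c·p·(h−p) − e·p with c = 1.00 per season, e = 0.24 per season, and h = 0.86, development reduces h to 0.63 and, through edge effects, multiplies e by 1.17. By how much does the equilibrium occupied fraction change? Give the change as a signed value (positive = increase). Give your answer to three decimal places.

-0.271

Before: p* = h − e/c = 0.86 − 0.24/1.00 = 0.86 − 0.2400 = 0.6200.
After: c = 1, e = 0.2808, h = 0.63; p* = 0.63 − 0.2808/1 = 0.3492.
Δp* = 0.3492 − 0.6200 = -0.2708.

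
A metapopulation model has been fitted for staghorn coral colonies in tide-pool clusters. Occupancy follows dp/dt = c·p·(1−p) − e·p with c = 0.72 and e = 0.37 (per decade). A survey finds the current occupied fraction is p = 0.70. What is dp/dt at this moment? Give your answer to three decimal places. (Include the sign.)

-0.108

Colonization term: c·p·(1−p) = 0.72×0.70×0.3000 = 0.15120.
Extinction term: e·p = 0.25900.
dp/dt = 0.15120 − 0.25900 = -0.10780.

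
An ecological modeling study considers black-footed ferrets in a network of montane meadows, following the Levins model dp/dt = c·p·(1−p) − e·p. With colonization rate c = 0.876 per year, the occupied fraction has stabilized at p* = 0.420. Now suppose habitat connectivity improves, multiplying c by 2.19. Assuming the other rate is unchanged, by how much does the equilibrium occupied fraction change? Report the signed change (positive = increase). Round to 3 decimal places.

Balance c(1−p*) = e gives e = 0.876×(1 − 0.42000) = 0.50808.
New p* = 1 − e/c = 1 − 0.50808/1.91844 = 0.73516.
Δp* = 0.73516 − 0.42000 = +0.31516.

0.315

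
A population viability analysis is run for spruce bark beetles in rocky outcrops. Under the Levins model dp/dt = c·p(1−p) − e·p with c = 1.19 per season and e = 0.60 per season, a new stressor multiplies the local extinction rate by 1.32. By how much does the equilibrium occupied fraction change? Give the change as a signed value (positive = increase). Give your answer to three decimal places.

-0.161

Before: p* = 1 − 0.60/1.19 = 0.4958.
After the change, c = 1.19, e = 0.792, so p* = 1 − 0.792/1.19 = 0.3345.
Δp* = 0.3345 − 0.4958 = -0.1613.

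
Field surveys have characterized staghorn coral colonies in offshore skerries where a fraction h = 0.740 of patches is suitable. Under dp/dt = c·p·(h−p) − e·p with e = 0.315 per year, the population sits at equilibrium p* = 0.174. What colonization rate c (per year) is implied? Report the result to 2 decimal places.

0.56

At equilibrium c(h−p*) = e, so c = e/(h−p*).
c = 0.315/(0.740 − 0.174) = 0.315/0.5660 = 0.5565.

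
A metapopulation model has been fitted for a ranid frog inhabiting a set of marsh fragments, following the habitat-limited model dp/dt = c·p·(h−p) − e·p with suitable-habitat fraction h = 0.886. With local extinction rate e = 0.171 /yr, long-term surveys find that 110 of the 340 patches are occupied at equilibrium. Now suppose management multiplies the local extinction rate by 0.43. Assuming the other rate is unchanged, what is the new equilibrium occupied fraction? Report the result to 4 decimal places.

Observed p* = 110/340 = 0.32353.
Balance c(h−p*) = e gives c = e/(0.886 − 0.32353) = 0.171/0.56247 = 0.30402.
New p* = 0.886 − e/c = 0.886 − 0.07353/0.30402 = 0.64414.

0.6441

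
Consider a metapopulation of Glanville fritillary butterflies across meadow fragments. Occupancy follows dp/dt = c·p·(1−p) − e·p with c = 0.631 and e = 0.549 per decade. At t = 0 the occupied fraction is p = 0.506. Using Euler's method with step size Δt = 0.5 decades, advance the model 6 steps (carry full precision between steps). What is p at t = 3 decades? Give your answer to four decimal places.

Update rule: p ← p + [c·p·(1−p) − e·p]·Δt with Δt = 0.5.
  1  |  dp/dt·Δt = -0.060033  |  p_1 = 0.445967
  2  |  dp/dt·Δt = -0.044464  |  p_2 = 0.401503
  3  |  dp/dt·Δt = -0.034398  |  p_3 = 0.367104
  4  |  dp/dt·Δt = -0.027467  |  p_4 = 0.339637
  5  |  dp/dt·Δt = -0.022469  |  p_5 = 0.317168
  6  |  dp/dt·Δt = -0.018734  |  p_6 = 0.298434

0.2984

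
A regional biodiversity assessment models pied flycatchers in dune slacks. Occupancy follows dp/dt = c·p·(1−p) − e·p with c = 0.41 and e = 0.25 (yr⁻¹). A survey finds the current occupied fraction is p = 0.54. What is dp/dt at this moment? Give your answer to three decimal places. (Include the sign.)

Colonization term: c·p·(1−p) = 0.41×0.54×0.4600 = 0.10184.
Extinction term: e·p = 0.13500.
dp/dt = 0.10184 − 0.13500 = -0.03316.

-0.033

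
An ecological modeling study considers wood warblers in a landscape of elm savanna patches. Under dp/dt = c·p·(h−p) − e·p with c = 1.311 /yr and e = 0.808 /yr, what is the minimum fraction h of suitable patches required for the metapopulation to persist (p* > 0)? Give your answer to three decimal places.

0.616

p* = h − e/c is positive only when h > e/c.
h_min = e/c = 0.808/1.311 = 0.6163.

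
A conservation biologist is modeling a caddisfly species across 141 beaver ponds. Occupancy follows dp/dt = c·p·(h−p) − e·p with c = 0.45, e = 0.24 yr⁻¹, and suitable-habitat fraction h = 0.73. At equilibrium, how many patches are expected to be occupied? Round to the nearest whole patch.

28

p* = h − e/c = 0.73 − 0.5333 = 0.1967.
Expected occupied patches = N × p* = 141 × 0.1967 = 27.73 ≈ 28.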